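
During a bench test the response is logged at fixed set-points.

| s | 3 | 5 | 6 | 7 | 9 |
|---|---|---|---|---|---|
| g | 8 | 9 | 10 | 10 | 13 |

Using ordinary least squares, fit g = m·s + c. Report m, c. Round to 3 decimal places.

m = 0.800, c = 5.200

With design matrix A, AᵀA = [[200, 30]; [30, 5]] and Aᵀg = [316, 50]ᵀ.
Δ = 200·5 − 30² = 100.
m = (316·5 − 30·50)/100 = 4/5; c = (200·50 − 30·316)/100 = 26/5.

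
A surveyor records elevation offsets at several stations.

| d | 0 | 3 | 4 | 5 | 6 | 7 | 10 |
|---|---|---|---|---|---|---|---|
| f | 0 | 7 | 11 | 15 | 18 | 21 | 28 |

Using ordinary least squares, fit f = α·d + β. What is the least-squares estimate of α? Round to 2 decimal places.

α = 2.92

Entries of AᵀA: Σd·d = 235, Σd = 35, Σ1 = 7.
And Σd·f = 675, Σf = 100.
So AᵀA·[α, β]ᵀ = Aᵀf: [[235, 35]; [35, 7]]·[α, β]ᵀ = [675, 100]ᵀ.
Eliminating β: 7·(row 1) − 35·(row 2) gives 420·α = 7·675 − 35·100 = 1225, so α = 35/12.
Then β = (100 − 35·(35/12))/7 = -25/84.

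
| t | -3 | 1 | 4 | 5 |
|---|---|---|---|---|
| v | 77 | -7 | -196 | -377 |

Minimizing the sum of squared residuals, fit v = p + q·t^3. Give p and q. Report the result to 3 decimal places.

p = -3.997, q = -2.988

AᵀA·[p, q]ᵀ = Aᵀv reads: 4·p + 163·q = -503;  163·p + 20451·q = -61755.
(Σ1 = 4, Σt^3 = 163, Σt^3·t^3 = 20451, Σv = -503, Σt^3·v = -61755.)
det = 4·20451 − 163² = 55235.
p = ((-503)·20451 − 163·(-61755))/55235 = -220788/55235; q = (4·(-61755) − 163·(-503))/55235 = -165031/55235.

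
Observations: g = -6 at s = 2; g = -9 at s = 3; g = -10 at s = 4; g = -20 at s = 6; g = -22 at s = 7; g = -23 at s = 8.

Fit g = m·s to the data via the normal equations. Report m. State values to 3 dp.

m = -3.017

Setting ∂/∂m … = 0 gives: 178·m = -537.
Hence m = -537 / 178 ≈ -3.01685.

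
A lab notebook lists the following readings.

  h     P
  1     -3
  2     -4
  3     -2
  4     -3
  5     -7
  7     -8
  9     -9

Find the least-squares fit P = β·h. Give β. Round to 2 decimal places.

Sums needed: Σh·h = 185.
For MᵀP: Σh·P = -201.
So MᵀM·[β]ᵀ = MᵀP: [[185]]·[β]ᵀ = [-201]ᵀ.
Hence β = -201 / 185 ≈ -1.08649.

β = -1.09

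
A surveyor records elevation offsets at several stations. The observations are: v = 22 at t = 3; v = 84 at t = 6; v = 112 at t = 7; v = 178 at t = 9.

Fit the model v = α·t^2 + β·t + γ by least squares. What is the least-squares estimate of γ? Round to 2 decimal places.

γ = -8.33

The normal system MᵀM·[α, β, γ]ᵀ = Mᵀv is [[10339, 1315, 175]; [1315, 175, 25]; [175, 25, 4]]·[α, β, γ]ᵀ = [23128, 2956, 396]ᵀ.
Solving the 3×3 system (Gaussian elimination) gives α = 53/30, β = 721/150, γ = -25/3.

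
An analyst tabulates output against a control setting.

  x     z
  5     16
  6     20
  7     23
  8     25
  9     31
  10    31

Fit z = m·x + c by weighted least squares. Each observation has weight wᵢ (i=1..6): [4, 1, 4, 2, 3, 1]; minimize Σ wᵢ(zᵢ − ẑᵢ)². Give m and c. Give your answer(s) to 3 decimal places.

m = 3.381, c = -0.784

Compute the Gram sums: Σwᵢ·x·x = 803, Σwᵢ·x = 107, Σwᵢ·1 = 15.
Moment sums: Σwᵢ·x·z = 2631, Σwᵢ·z = 350.
Normal equations: [[803, 107]; [107, 15]]·[m, c]ᵀ = [2631, 350]ᵀ.
Δ = 803·15 − 107² = 596.
m = (2631·15 − 107·350)/596 = 2015/596; c = (803·350 − 107·2631)/596 = -467/596.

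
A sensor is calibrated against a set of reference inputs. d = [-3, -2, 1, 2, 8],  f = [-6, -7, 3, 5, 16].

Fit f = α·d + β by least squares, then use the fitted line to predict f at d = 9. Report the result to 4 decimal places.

Setting ∂/∂α … = 0 gives: 82·α + 6·β = 173;  6·α + 5·β = 11.
(Σd·d = 82, Σd = 6, Σ1 = 5, Σd·f = 173, Σf = 11.)
Δ = 82·5 − 6² = 374.
α = (173·5 − 6·11)/374 = 47/22; β = (82·11 − 6·173)/374 = -4/11.
At d = 9: f̂ = (47/22)·(9) + (-4/11)·(1) = 415/22.

f̂ = 18.8636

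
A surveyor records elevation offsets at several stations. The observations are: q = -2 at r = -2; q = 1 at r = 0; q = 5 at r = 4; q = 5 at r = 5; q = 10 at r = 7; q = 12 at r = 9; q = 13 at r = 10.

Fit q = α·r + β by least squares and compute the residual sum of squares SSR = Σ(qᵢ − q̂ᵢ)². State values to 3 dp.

SSR = 4.106

Sums needed: Σr·r = 275, Σr = 33, Σ1 = 7.
Right-hand side: Σr·q = 357, Σq = 44.
MᵀM·[α, β]ᵀ = Mᵀq becomes [[275, 33]; [33, 7]]·[α, β]ᵀ = [357, 44]ᵀ.
Eliminating β: 7·(row 1) − 33·(row 2) gives 836·α = 7·357 − 33·44 = 1047, so α = 1047/836.
Then β = (44 − 33·(1047/836))/7 = 29/76.
Residuals: 103/836, 47/76, -327/836, -687/418, 178/209, 145/418, 79/836; SSR = 3433/836.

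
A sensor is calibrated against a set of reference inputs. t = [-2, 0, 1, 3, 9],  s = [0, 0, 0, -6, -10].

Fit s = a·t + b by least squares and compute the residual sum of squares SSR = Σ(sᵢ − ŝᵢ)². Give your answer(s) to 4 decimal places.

Setting ∂/∂a … = 0 gives: 95·a + 11·b = -108;  11·a + 5·b = -16.
(Σt·t = 95, Σt = 11, Σ1 = 5, Σt·s = -108, Σs = -16.)
det = 95·5 − 11² = 354.
a = ((-108)·5 − 11·(-16))/354 = -182/177; b = (95·(-16) − 11·(-108))/354 = -166/177.
Residuals: -66/59, 166/177, 116/59, -350/177, 34/177; SSR = 1760/177.

SSR = 9.9435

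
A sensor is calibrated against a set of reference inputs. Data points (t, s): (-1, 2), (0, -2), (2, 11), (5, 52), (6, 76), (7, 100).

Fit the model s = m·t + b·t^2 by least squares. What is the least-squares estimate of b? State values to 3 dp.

b = 1.891

XᵀX·[m, b]ᵀ = Xᵀs reads: 115·m + 691·b = 1436;  691·m + 4339·b = 8982.
Eliminating b: 4339·(row 1) − 691·(row 2) gives 21504·m = 4339·1436 − 691·8982 = 24242, so m = 12121/10752.
Then b = (8982 − 691·(12121/10752))/4339 = 20327/10752.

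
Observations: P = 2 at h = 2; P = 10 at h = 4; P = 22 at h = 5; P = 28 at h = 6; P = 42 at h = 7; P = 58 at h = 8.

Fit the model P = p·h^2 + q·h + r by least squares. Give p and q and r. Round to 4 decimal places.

p = 1.1667, q = -2.4095, r = 2.1286

Normal-equation sums: Σh^2·h^2 = 8690, Σh^2·h = 1268, Σh^2 = 194, Σh·h = 194, Σh = 32, Σ1 = 6.
Moment sums: Σh^2·P = 7496, Σh·P = 1080, ΣP = 162.
Normal equations: [[8690, 1268, 194]; [1268, 194, 32]; [194, 32, 6]]·[p, q, r]ᵀ = [7496, 1080, 162]ᵀ.
Solving the 3×3 system (Gaussian elimination) gives p = 7/6, q = -253/105, r = 149/70.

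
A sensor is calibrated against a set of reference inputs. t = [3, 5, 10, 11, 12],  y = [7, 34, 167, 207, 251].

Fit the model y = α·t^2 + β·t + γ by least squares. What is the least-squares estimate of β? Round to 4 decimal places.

With design matrix A, AᵀA = [[46083, 4211, 399]; [4211, 399, 41]; [399, 41, 5]] and Aᵀy = [78804, 7150, 666]ᵀ.
Inverting the 3×3 Gram matrix, [α, β, γ]ᵀ = [31439/15439, -55002/15439, -1341/15439]ᵀ.

β = -3.5625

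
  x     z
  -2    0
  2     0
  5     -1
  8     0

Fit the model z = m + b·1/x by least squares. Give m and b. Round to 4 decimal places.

m = -0.2318, b = -0.2244

AᵀA·[m, b]ᵀ = Aᵀz reads: 4·m + (13/40)·b = -1;  (13/40)·m + (889/1600)·b = -1/5.
Determinant 4·(889/1600) − (13/40)² = 3387/1600.
m = ((-1)·(889/1600) − (13/40)·(-1/5))/(3387/1600) = -785/3387; b = (4·(-1/5) − (13/40)·(-1))/(3387/1600) = -760/3387.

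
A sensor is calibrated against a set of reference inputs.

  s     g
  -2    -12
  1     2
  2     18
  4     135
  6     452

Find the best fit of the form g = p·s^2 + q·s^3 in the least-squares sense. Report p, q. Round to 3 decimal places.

Compute the Gram sums: Σs^2·s^2 = 1585, Σs^2·s^3 = 8801, Σs^3·s^3 = 50881.
And Σs^2·g = 18458, Σs^3·g = 106514.
AᵀA·[p, q]ᵀ = Aᵀg becomes [[1585, 8801]; [8801, 50881]]·[p, q]ᵀ = [18458, 106514]ᵀ.
Eliminating q: 50881·(row 1) − 8801·(row 2) gives 3188784·p = 50881·18458 − 8801·106514 = 1731784, so p = 6983/12858.
Then q = (106514 − 8801·(6983/12858))/50881 = 25709/12858.

p = 0.543, q = 1.999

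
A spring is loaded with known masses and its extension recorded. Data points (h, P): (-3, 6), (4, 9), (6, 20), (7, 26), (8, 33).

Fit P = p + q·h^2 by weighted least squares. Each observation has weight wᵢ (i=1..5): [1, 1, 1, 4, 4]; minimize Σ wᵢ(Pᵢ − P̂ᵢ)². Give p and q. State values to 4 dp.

Sums needed: Σwᵢ·1 = 11, Σwᵢ·h^2 = 513, Σwᵢ·h^2·h^2 = 27621.
Moment sums: Σwᵢ·P = 271, Σwᵢ·h^2·P = 14462.
det = 11·27621 − 513² = 40662.
p = (271·27621 − 513·14462)/40662 = 2455/1506; q = (11·14462 − 513·271)/40662 = 20059/40662.

p = 1.6301, q = 0.4933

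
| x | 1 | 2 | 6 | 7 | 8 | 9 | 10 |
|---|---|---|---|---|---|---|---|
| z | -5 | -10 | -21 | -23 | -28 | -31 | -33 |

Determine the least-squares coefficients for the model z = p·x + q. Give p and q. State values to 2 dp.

p = -3.07, q = -2.72

MᵀM·[p, q]ᵀ = Mᵀz reads: 335·p + 43·q = -1145;  43·p + 7·q = -151.
Eliminating q: 7·(row 1) − 43·(row 2) gives 496·p = 7·(-1145) − 43·(-151) = -1522, so p = -761/248.
Then q = ((-151) − 43·(-761/248))/7 = -675/248.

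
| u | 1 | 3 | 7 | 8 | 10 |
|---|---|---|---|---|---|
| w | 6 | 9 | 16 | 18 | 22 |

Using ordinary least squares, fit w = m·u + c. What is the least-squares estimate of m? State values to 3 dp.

Compute the Gram sums: Σu·u = 223, Σu = 29, Σ1 = 5.
For Mᵀw: Σu·w = 509, Σw = 71.
Normal equations: [[223, 29]; [29, 5]]·[m, c]ᵀ = [509, 71]ᵀ.
det = 223·5 − 29² = 274.
m = (509·5 − 29·71)/274 = 243/137; c = (223·71 − 29·509)/274 = 536/137.

m = 1.774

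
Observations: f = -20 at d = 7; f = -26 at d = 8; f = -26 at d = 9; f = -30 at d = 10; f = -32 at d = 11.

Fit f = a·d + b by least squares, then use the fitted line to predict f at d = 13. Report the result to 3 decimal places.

f̂ = -38.000

Entries of MᵀM: Σd·d = 415, Σd = 45, Σ1 = 5.
And Σd·f = -1234, Σf = -134.
So MᵀM·[a, b]ᵀ = Mᵀf: [[415, 45]; [45, 5]]·[a, b]ᵀ = [-1234, -134]ᵀ.
Determinant 415·5 − 45² = 50.
a = ((-1234)·5 − 45·(-134))/50 = -14/5; b = (415·(-134) − 45·(-1234))/50 = -8/5.
At d = 13: f̂ = (-14/5)·(13) + (-8/5)·(1) = -38.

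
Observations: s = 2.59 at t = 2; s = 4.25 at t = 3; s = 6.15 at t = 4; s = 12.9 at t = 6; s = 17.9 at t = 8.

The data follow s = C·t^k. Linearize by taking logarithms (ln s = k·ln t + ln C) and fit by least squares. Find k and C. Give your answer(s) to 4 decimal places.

Linearized form: ln s = k·ln t + ln C. From the 5 transformed points,
AᵀA = [[11.1437, 7.0493]; [7.0493, 5]], rhs = [15.3481, 9.6571]ᵀ  (here Σln t = 7.0493, Σ(ln t)² = 11.1437, Σln s = 9.6571, Σln t·ln s = 15.3481).
Slope k = (n·Σln t·ln s − Σln t·Σln s)/(n·Σ(ln t)² − (Σln t)²) = (5·15.3481 − 7.0493·9.6571)/6.0265 = 1.43789; ln C = (Σln s − k·Σln t)/n = -0.09580, so C = exp(-0.09580) = 0.90865.

k = 1.4379, C = 0.9086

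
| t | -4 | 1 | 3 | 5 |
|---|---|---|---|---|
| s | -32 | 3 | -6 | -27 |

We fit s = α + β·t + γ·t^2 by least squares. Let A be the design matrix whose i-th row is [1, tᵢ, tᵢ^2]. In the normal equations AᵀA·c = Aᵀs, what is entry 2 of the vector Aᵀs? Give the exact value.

Entry 2 ↔ basis t, so (Aᵀs)_{2} = Σᵢ (t)·sᵢ = (-4)·(-32) + (1)·(3) + (3)·(-6) + (5)·(-27) = -22.

-22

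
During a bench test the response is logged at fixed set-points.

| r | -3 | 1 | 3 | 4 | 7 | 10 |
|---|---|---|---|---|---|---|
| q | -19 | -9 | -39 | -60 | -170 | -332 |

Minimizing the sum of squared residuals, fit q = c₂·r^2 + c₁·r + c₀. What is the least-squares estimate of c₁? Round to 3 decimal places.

c₁ = -3.095

The normal system XᵀX·[c₂, c₁, c₀]ᵀ = Xᵀq is [[12820, 1408, 184]; [1408, 184, 22]; [184, 22, 6]]·[c₂, c₁, c₀]ᵀ = [-43021, -4819, -629]ᵀ.
Inverting the 3×3 Gram matrix, [c₂, c₁, c₀]ᵀ = [-60965/20388, -78878/25485, -30311/16990]ᵀ.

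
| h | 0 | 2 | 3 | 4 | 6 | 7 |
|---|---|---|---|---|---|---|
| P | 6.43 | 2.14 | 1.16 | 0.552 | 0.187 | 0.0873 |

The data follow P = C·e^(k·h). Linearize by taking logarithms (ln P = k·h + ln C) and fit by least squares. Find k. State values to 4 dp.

Let Y = ln P. Fitting Y = k·h + ln C by least squares:
AᵀA = [[114.0000, 22.0000]; [22.0000, 6]], rhs = [-27.5387, -1.9391]ᵀ  (here Σh = 22.0000, Σ(h)² = 114.0000, Σln P = -1.9391, Σh·ln P = -27.5387).
Slope k = (n·Σh·ln P − Σh·Σln P)/(n·Σ(h)² − (Σh)²) = (6·-27.5387 − 22.0000·-1.9391)/200.0000 = -0.61286; ln C = (Σln P − k·Σh)/n = 1.92399.

k = -0.6129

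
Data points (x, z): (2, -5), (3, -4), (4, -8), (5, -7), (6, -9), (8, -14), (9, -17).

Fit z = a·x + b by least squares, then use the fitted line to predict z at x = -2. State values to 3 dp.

Setting ∂/∂a … = 0 gives: 235·a + 37·b = -408;  37·a + 7·b = -64.
Δ = 235·7 − 37² = 276.
a = ((-408)·7 − 37·(-64))/276 = -122/69; b = (235·(-64) − 37·(-408))/276 = 14/69.
At x = -2: ẑ = (-122/69)·(-2) + (14/69)·(1) = 86/23.

ẑ = 3.739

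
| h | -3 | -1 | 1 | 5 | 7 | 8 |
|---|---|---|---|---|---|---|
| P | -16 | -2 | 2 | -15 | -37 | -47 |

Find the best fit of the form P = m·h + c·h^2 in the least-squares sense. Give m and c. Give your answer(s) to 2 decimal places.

Normal-equation sums: Σh·h = 149, Σh·h^2 = 953, Σh^2·h^2 = 7205.
Moment sums: Σh·P = -658, Σh^2·P = -5340.
Eliminating c: 7205·(row 1) − 953·(row 2) gives 165336·m = 7205·(-658) − 953·(-5340) = 348130, so m = 174065/82668.
Then c = ((-5340) − 953·(174065/82668))/7205 = -84293/82668.

m = 2.11, c = -1.02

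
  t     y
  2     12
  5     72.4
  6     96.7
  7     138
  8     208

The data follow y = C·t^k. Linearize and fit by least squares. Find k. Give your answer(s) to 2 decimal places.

Taking logs, ln y = k·ln t + ln C, so regress ln y on ln t.
Sums: Σln t = 8.1197, Σ(ln t)² = 14.3918, Σln y = 21.6035, Σln t·ln y = 37.4927.
Normal system: [[14.3918, 8.1197]; [8.1197, 5]]·[k, ln C]ᵀ = [37.4927, 21.6035]ᵀ.
Δ = 14.3918·5 − (8.1197)² = 6.0295; k = (37.4927·5 − 8.1197·21.6035)/6.0295 = 1.99841, ln C = (14.3918·21.6035 − 8.1197·37.4927)/6.0295 = 1.07541.

k = 2.00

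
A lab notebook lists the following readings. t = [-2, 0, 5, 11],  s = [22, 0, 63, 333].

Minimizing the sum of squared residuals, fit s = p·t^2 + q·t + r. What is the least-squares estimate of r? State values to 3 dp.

Sums needed: Σt^2·t^2 = 15282, Σt^2·t = 1448, Σt^2 = 150, Σt·t = 150, Σt = 14, Σ1 = 4.
Moment sums: Σt^2·s = 41956, Σt·s = 3934, Σs = 418.
Normal equations: [[15282, 1448, 150]; [1448, 150, 14]; [150, 14, 4]]·[p, q, r]ᵀ = [41956, 3934, 418]ᵀ.
Inverting the 3×3 Gram matrix, [p, q, r]ᵀ = [93412/30857, -98729/30857, 67158/30857]ᵀ.

r = 2.176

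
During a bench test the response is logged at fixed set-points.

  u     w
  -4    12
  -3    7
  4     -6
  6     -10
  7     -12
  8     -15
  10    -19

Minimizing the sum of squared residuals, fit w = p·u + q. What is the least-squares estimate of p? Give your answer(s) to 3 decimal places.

Forming AᵀA = [[290, 28]; [28, 7]] and Aᵀw = [-547, -43]ᵀ gives AᵀA·[p, q]ᵀ = Aᵀw.
det = 290·7 − 28² = 1246.
p = ((-547)·7 − 28·(-43))/1246 = -375/178; q = (290·(-43) − 28·(-547))/1246 = 1423/623.

p = -2.107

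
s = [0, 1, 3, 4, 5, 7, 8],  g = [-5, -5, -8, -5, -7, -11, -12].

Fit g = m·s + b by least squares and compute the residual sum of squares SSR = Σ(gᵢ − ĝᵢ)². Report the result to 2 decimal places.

SSR = 12.77

Sums needed: Σs·s = 164, Σs = 28, Σ1 = 7.
For Mᵀg: Σs·g = -257, Σg = -53.
MᵀM·[m, b]ᵀ = Mᵀg becomes [[164, 28]; [28, 7]]·[m, b]ᵀ = [-257, -53]ᵀ.
Determinant 164·7 − 28² = 364.
m = ((-257)·7 − 28·(-53))/364 = -45/52; b = (164·(-53) − 28·(-257))/364 = -374/91.
Residuals: -81/91, -9/364, -471/364, 18/7, 523/364, -303/364, -88/91; SSR = 4649/364.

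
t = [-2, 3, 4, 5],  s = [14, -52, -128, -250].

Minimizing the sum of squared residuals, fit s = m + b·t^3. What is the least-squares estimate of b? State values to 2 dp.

b = -1.99

Compute the Gram sums: Σ1 = 4, Σt^3 = 208, Σt^3·t^3 = 20514.
And Σs = -416, Σt^3·s = -40958.
MᵀM·[m, b]ᵀ = Mᵀs becomes [[4, 208]; [208, 20514]]·[m, b]ᵀ = [-416, -40958]ᵀ.
Determinant 4·20514 − 208² = 38792.
m = ((-416)·20514 − 208·(-40958))/38792 = -140/373; b = (4·(-40958) − 208·(-416))/38792 = -9663/4849.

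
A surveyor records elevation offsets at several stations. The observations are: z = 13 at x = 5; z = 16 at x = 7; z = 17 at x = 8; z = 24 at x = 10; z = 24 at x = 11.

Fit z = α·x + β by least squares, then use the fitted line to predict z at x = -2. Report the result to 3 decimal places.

ẑ = -1.868

The normal equations are: 359·α + 41·β = 817;  41·α + 5·β = 94.
Eliminating β: 5·(row 1) − 41·(row 2) gives 114·α = 5·817 − 41·94 = 231, so α = 77/38.
Then β = (94 − 41·(77/38))/5 = 83/38.
At x = -2: ẑ = (77/38)·(-2) + (83/38)·(1) = -71/38.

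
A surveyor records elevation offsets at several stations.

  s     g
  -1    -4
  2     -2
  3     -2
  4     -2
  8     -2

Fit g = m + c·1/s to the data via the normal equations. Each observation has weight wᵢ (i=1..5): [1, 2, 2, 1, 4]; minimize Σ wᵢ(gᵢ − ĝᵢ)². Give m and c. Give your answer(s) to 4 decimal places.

m = -2.3965, c = 1.3868

From the data, Σwᵢ·1 = 10, Σwᵢ·1/s = 17/12, Σwᵢ·1/s·1/s = 133/72.
For XᵀWg: Σwᵢ·g = -22, Σwᵢ·1/s·g = -5/6.
Normal equations: [[10, 17/12]; [17/12, 133/72]]·[m, c]ᵀ = [-22, -5/6]ᵀ.
Eliminating c: (133/72)·(row 1) − (17/12)·(row 2) gives (2371/144)·m = (133/72)·(-22) − (17/12)·(-5/6) = -947/24, so m = -5682/2371.
Then c = ((-5/6) − (17/12)·(-5682/2371))/(133/72) = 3288/2371.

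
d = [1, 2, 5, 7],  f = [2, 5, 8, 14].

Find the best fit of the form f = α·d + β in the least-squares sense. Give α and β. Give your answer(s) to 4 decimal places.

Compute the Gram sums: Σd·d = 79, Σd = 15, Σ1 = 4.
For Mᵀf: Σd·f = 150, Σf = 29.
So MᵀM·[α, β]ᵀ = Mᵀf: [[79, 15]; [15, 4]]·[α, β]ᵀ = [150, 29]ᵀ.
Eliminating β: 4·(row 1) − 15·(row 2) gives 91·α = 4·150 − 15·29 = 165, so α = 165/91.
Then β = (29 − 15·(165/91))/4 = 41/91.

α = 1.8132, β = 0.4505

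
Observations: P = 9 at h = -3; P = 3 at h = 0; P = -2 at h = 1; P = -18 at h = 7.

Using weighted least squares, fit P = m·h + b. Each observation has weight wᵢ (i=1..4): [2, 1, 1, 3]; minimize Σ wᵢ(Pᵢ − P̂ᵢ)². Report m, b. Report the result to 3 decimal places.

Normal-equation sums: Σwᵢ·h·h = 166, Σwᵢ·h = 16, Σwᵢ·1 = 7.
For MᵀWP: Σwᵢ·h·P = -434, Σwᵢ·P = -35.
MᵀWM·[m, b]ᵀ = MᵀWP becomes [[166, 16]; [16, 7]]·[m, b]ᵀ = [-434, -35]ᵀ.
Δ = 166·7 − 16² = 906.
m = ((-434)·7 − 16·(-35))/906 = -413/151; b = (166·(-35) − 16·(-434))/906 = 189/151.

m = -2.735, b = 1.252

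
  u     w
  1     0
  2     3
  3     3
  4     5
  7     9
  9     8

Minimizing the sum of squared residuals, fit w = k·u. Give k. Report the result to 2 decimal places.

Entries of AᵀA: Σu·u = 160.
Right-hand side: Σu·w = 170.
So AᵀA·[k]ᵀ = Aᵀw: [[160]]·[k]ᵀ = [170]ᵀ.
Hence k = 170 / 160 ≈ 1.0625.

k = 1.06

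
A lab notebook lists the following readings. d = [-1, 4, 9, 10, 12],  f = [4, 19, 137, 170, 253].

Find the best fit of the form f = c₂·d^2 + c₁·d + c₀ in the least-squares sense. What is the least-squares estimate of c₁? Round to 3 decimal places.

Entries of XᵀX: Σd^2·d^2 = 37554, Σd^2·d = 3520, Σd^2 = 342, Σd·d = 342, Σd = 34, Σ1 = 5.
Right-hand side: Σd^2·f = 64837, Σd·f = 6041, Σf = 583.
Normal equations: [[37554, 3520, 342]; [3520, 342, 34]; [342, 34, 5]]·[c₂, c₁, c₀]ᵀ = [64837, 6041, 583]ᵀ.
Inverting the 3×3 Gram matrix, [c₂, c₁, c₀]ᵀ = [713137/356174, -1012093/356174, -26175/25441]ᵀ.

c₁ = -2.842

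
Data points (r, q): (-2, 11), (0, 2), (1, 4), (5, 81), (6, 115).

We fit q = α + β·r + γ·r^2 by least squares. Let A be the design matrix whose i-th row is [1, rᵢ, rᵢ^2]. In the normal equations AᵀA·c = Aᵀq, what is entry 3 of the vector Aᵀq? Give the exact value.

Entry 3 ↔ basis r^2, so (Aᵀq)_{3} = Σᵢ (r^2)·qᵢ = (4)·(11) + (0)·(2) + (1)·(4) + (25)·(81) + (36)·(115) = 6213.

6213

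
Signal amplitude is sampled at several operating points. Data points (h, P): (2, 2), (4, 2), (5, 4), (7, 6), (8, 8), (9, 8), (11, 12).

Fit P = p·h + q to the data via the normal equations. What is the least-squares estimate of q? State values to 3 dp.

Normal-equation sums: Σh·h = 360, Σh = 46, Σ1 = 7.
Moment sums: Σh·P = 342, ΣP = 42.
det = 360·7 − 46² = 404.
p = (342·7 − 46·42)/404 = 231/202; q = (360·42 − 46·342)/404 = -153/101.

q = -1.515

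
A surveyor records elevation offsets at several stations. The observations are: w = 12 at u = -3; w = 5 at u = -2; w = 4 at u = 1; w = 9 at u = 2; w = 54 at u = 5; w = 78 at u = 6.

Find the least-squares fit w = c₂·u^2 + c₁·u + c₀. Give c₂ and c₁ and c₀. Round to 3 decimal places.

c₂ = 1.924, c₁ = 1.418, c₀ = -0.464

Sums needed: Σu^2·u^2 = 2035, Σu^2·u = 315, Σu^2 = 79, Σu·u = 79, Σu = 9, Σ1 = 6.
For Aᵀw: Σu^2·w = 4326, Σu·w = 714, Σw = 162.
So AᵀA·[c₂, c₁, c₀]ᵀ = Aᵀw: [[2035, 315, 79]; [315, 79, 9]; [79, 9, 6]]·[c₂, c₁, c₀]ᵀ = [4326, 714, 162]ᵀ.
Solving the 3×3 system (Gaussian elimination) gives c₂ = 585/304, c₁ = 56463/39824, c₀ = -9237/19912.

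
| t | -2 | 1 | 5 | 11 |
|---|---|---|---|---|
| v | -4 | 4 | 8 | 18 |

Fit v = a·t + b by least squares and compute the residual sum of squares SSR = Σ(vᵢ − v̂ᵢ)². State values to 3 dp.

SSR = 5.551

Entries of AᵀA: Σt·t = 151, Σt = 15, Σ1 = 4.
Right-hand side: Σt·v = 250, Σv = 26.
So AᵀA·[a, b]ᵀ = Aᵀv: [[151, 15]; [15, 4]]·[a, b]ᵀ = [250, 26]ᵀ.
det = 151·4 − 15² = 379.
a = (250·4 − 15·26)/379 = 610/379; b = (151·26 − 15·250)/379 = 176/379.
Residuals: -472/379, 730/379, -194/379, -64/379; SSR = 2104/379.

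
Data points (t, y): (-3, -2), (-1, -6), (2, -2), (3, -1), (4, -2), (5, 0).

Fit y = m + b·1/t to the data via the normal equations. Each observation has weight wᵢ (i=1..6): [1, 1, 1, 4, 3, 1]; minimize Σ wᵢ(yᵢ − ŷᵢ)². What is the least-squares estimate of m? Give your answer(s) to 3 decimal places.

m = -2.210

The normal equations are: 11·m + (29/20)·b = -20;  (29/20)·m + (7319/3600)·b = 17/6.
(Σwᵢ·1 = 11, Σwᵢ·1/t = 29/20, Σwᵢ·1/t·1/t = 7319/3600, Σwᵢ·y = -20, Σwᵢ·1/t·y = 17/6.)
Determinant 11·(7319/3600) − (29/20)² = 3647/180.
m = ((-20)·(7319/3600) − (29/20)·(17/6))/(3647/180) = -16117/7294; b = (11·(17/6) − (29/20)·(-20))/(3647/180) = 10830/3647.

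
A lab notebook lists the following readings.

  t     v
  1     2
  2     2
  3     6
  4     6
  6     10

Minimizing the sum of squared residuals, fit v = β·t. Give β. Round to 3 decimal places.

Sums needed: Σt·t = 66.
For Xᵀv: Σt·v = 108.
So XᵀX·[β]ᵀ = Xᵀv: [[66]]·[β]ᵀ = [108]ᵀ.
Hence β = 108 / 66 ≈ 1.63636.

β = 1.636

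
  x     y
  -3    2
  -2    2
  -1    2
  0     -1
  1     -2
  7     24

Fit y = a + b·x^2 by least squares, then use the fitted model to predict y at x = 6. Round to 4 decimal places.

ŷ = 17.2410

Setting ∂/∂a … = 0 gives: 6·a + 64·b = 27;  64·a + 2500·b = 1202.
Δ = 6·2500 − 64² = 10904.
a = (27·2500 − 64·1202)/10904 = -2357/2726; b = (6·1202 − 64·27)/10904 = 1371/2726.
At x = 6: ŷ = (-2357/2726)·(1) + (1371/2726)·(36) = 46999/2726.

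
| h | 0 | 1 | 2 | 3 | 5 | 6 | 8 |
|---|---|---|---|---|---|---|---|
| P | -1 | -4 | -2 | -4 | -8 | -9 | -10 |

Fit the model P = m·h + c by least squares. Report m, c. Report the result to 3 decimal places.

m = -1.172, c = -1.241

Compute the Gram sums: Σh·h = 139, Σh = 25, Σ1 = 7.
Right-hand side: Σh·P = -194, ΣP = -38.
XᵀX·[m, c]ᵀ = XᵀP becomes [[139, 25]; [25, 7]]·[m, c]ᵀ = [-194, -38]ᵀ.
det = 139·7 − 25² = 348.
m = ((-194)·7 − 25·(-38))/348 = -34/29; c = (139·(-38) − 25·(-194))/348 = -36/29.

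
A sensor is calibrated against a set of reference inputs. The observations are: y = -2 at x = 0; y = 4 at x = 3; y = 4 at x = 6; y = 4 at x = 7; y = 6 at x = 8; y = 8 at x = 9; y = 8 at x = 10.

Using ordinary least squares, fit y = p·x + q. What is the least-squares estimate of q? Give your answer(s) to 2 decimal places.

Setting ∂/∂p … = 0 gives: 339·p + 43·q = 264;  43·p + 7·q = 32.
Δ = 339·7 − 43² = 524.
p = (264·7 − 43·32)/524 = 118/131; q = (339·32 − 43·264)/524 = -126/131.

q = -0.96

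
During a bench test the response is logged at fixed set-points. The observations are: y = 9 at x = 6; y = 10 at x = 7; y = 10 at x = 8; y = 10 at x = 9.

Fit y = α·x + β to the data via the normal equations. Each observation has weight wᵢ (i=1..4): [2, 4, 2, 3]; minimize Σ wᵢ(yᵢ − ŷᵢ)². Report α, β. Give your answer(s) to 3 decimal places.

α = 0.243, β = 7.986

The normal system AᵀWA·[α, β]ᵀ = AᵀWy is [[639, 83]; [83, 11]]·[α, β]ᵀ = [818, 108]ᵀ.
Δ = 639·11 − 83² = 140.
α = (818·11 − 83·108)/140 = 17/70; β = (639·108 − 83·818)/140 = 559/70.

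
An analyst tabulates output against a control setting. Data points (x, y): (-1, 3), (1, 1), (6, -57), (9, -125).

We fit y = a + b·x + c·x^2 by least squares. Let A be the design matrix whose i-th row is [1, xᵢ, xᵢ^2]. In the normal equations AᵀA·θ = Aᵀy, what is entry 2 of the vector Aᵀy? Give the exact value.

Entry 2 ↔ basis x, so (Aᵀy)_{2} = Σᵢ (x)·yᵢ = (-1)·(3) + (1)·(1) + (6)·(-57) + (9)·(-125) = -1469.

-1469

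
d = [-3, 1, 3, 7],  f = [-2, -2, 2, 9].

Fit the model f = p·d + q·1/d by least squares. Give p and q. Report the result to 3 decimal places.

With design matrix M, MᵀM = [[68, 4]; [4, 548/441]] and Mᵀf = [73, 13/21]ᵀ.
det = 68·(548/441) − 4² = 30208/441.
p = (73·(548/441) − 4·(13/21))/(30208/441) = 76/59; q = (68·(13/21) − 4·73)/(30208/441) = -861/236.

p = 1.288, q = -3.648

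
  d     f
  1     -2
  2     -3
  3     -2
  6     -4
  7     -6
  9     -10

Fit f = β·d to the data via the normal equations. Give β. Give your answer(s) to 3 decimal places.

Entries of AᵀA: Σd·d = 180.
Moment sums: Σd·f = -170.
AᵀA·[β]ᵀ = Aᵀf becomes [[180]]·[β]ᵀ = [-170]ᵀ.
Hence β = -170 / 180 ≈ -0.944444.

β = -0.944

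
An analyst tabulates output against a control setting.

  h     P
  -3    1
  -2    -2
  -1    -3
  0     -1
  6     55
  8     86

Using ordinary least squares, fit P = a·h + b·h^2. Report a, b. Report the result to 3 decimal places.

Normal-equation sums: Σh·h = 114, Σh·h^2 = 692, Σh^2·h^2 = 5490.
And Σh·P = 1022, Σh^2·P = 7482.
Determinant 114·5490 − 692² = 146996.
a = (1022·5490 − 692·7482)/146996 = 108309/36749; b = (114·7482 − 692·1022)/146996 = 36431/36749.

a = 2.947, b = 0.991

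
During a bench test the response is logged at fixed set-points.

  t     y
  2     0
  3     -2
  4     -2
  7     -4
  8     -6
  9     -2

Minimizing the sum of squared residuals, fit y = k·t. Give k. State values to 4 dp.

Compute the Gram sums: Σt·t = 223.
Right-hand side: Σt·y = -108.
AᵀA·[k]ᵀ = Aᵀy becomes [[223]]·[k]ᵀ = [-108]ᵀ.
k = (-108)/223 = -0.484305.

k = -0.4843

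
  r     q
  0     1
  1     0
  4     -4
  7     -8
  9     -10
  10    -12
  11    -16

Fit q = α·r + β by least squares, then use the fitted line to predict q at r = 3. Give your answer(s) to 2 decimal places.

From the data, Σr·r = 368, Σr = 42, Σ1 = 7.
And Σr·q = -458, Σq = -49.
Determinant 368·7 − 42² = 812.
α = ((-458)·7 − 42·(-49))/812 = -41/29; β = (368·(-49) − 42·(-458))/812 = 43/29.
At r = 3: q̂ = (-41/29)·(3) + (43/29)·(1) = -80/29.

q̂ = -2.76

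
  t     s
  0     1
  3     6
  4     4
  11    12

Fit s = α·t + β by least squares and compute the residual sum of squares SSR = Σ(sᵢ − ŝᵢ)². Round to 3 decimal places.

SSR = 4.654

Entries of XᵀX: Σt·t = 146, Σt = 18, Σ1 = 4.
Right-hand side: Σt·s = 166, Σs = 23.
Δ = 146·4 − 18² = 260.
α = (166·4 − 18·23)/260 = 25/26; β = (146·23 − 18·166)/260 = 37/26.
Residuals: -11/26, 22/13, -33/26, 0; SSR = 121/26.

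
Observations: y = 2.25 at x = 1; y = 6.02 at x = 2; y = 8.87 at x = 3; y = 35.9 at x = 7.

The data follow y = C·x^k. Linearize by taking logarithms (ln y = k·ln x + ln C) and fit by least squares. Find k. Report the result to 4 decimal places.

Let Y = ln y. Fitting Y = k·ln x + ln C by least squares:
Over the data: Σln x = 3.7377, Σ(ln x)² = 5.4740, Σln y = 8.3694, Σln x·ln y = 10.6100.
Normal system: [[5.4740, 3.7377]; [3.7377, 4]]·[k, ln C]ᵀ = [10.6100, 8.3694]ᵀ.
Solving (det = 7.9257): k = 1.40779, ln C = 0.77690.

k = 1.4078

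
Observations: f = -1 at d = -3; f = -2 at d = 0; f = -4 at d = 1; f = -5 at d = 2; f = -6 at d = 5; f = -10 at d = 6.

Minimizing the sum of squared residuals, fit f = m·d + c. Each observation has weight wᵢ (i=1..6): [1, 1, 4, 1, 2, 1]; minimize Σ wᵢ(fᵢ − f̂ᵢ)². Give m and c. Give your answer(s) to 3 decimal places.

Compute the Gram sums: Σwᵢ·d·d = 103, Σwᵢ·d = 19, Σwᵢ·1 = 10.
And Σwᵢ·d·f = -143, Σwᵢ·f = -46.
MᵀWM·[m, c]ᵀ = MᵀWf becomes [[103, 19]; [19, 10]]·[m, c]ᵀ = [-143, -46]ᵀ.
Determinant 103·10 − 19² = 669.
m = ((-143)·10 − 19·(-46))/669 = -556/669; c = (103·(-46) − 19·(-143))/669 = -2021/669.

m = -0.831, c = -3.021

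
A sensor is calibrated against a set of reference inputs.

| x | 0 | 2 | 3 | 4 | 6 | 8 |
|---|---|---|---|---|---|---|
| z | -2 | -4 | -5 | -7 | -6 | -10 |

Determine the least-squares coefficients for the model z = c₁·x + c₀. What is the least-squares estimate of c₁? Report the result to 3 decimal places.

c₁ = -0.898

AᵀA·[c₁, c₀]ᵀ = Aᵀz reads: 129·c₁ + 23·c₀ = -167;  23·c₁ + 6·c₀ = -34.
Δ = 129·6 − 23² = 245.
c₁ = ((-167)·6 − 23·(-34))/245 = -44/49; c₀ = (129·(-34) − 23·(-167))/245 = -109/49.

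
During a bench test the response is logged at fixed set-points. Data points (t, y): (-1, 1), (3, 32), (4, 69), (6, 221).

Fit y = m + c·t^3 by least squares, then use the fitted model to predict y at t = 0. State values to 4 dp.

The normal system MᵀM·[m, c]ᵀ = Mᵀy is [[4, 306]; [306, 51482]]·[m, c]ᵀ = [323, 53015]ᵀ.
Eliminating c: 51482·(row 1) − 306·(row 2) gives 112292·m = 51482·323 − 306·53015 = 406096, so m = 101524/28073.
Then c = (53015 − 306·(101524/28073))/51482 = 56611/56146.
At t = 0: ŷ = (101524/28073)·(1) + (56611/56146)·(0) = 101524/28073.

ŷ = 3.6164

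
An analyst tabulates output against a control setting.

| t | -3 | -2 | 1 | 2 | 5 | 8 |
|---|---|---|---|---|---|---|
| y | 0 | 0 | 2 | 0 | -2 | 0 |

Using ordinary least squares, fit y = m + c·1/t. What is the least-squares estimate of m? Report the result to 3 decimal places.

m = -0.176

Setting ∂/∂m … = 0 gives: 6·m + (119/120)·c = 0;  (119/120)·m + (24001/14400)·c = 8/5.
det = 6·(24001/14400) − (119/120)² = 25969/2880.
m = (0·(24001/14400) − (119/120)·(8/5))/(25969/2880) = -22848/129845; c = (6·(8/5) − (119/120)·0)/(25969/2880) = 27648/25969.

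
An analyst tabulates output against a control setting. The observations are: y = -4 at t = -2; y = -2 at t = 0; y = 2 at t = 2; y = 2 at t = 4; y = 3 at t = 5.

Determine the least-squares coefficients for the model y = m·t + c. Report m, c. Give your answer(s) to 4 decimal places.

The normal equations are: 49·m + 9·c = 35;  9·m + 5·c = 1.
(Σt·t = 49, Σt = 9, Σ1 = 5, Σt·y = 35, Σy = 1.)
Δ = 49·5 − 9² = 164.
m = (35·5 − 9·1)/164 = 83/82; c = (49·1 − 9·35)/164 = -133/82.

m = 1.0122, c = -1.6220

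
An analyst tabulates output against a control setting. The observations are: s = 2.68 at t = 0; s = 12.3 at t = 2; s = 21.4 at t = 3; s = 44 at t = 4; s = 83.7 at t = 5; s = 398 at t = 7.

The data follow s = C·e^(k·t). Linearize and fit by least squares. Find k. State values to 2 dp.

With ln sᵢ as the transformed response and tᵢ as the regressor:
Σt = 21.0000, Σ(t)² = 103.0000, Σln s = 20.7567, Σt·ln s = 93.3875.
Normal system: [[103.0000, 21.0000]; [21.0000, 6]]·[k, ln C]ᵀ = [93.3875, 20.7567]ᵀ.
Solving (det = 177.0000): k = 0.70302, ln C = 0.99888.

k = 0.70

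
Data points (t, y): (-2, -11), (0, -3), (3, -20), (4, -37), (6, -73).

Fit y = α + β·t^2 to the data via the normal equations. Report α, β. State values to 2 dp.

Compute the Gram sums: Σ1 = 5, Σt^2 = 65, Σt^2·t^2 = 1649.
Moment sums: Σy = -144, Σt^2·y = -3444.
AᵀA·[α, β]ᵀ = Aᵀy becomes [[5, 65]; [65, 1649]]·[α, β]ᵀ = [-144, -3444]ᵀ.
det = 5·1649 − 65² = 4020.
α = ((-144)·1649 − 65·(-3444))/4020 = -1133/335; β = (5·(-3444) − 65·(-144))/4020 = -131/67.

α = -3.38, β = -1.96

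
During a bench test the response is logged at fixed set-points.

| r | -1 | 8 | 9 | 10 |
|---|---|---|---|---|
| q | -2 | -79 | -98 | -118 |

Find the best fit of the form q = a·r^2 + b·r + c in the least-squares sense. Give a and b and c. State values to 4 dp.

Entries of AᵀA: Σr^2·r^2 = 20658, Σr^2·r = 2240, Σr^2 = 246, Σr·r = 246, Σr = 26, Σ1 = 4.
Moment sums: Σr^2·q = -24796, Σr·q = -2692, Σq = -297.
AᵀA·[a, b, c]ᵀ = Aᵀq becomes [[20658, 2240, 246]; [2240, 246, 26]; [246, 26, 4]]·[a, b, c]ᵀ = [-24796, -2692, -297]ᵀ.
Solving the 3×3 system (Gaussian elimination) gives a = -14727/14852, b = -24283/14852, c = -39211/14852.

a = -0.9916, b = -1.6350, c = -2.6401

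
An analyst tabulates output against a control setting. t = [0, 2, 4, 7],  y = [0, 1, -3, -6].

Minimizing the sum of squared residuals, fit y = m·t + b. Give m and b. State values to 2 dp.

m = -0.97, b = 1.16

The normal equations are: 69·m + 13·b = -52;  13·m + 4·b = -8.
Eliminating b: 4·(row 1) − 13·(row 2) gives 107·m = 4·(-52) − 13·(-8) = -104, so m = -104/107.
Then b = ((-8) − 13·(-104/107))/4 = 124/107.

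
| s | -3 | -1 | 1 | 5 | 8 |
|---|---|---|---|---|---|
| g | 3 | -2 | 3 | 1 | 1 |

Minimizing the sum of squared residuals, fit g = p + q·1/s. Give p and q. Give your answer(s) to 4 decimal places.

Normal-equation sums: Σ1 = 5, Σ1/s = -1/120, Σ1/s·1/s = 31201/14400.
And Σg = 6, Σ1/s·g = 173/40.
So XᵀX·[p, q]ᵀ = Xᵀg: [[5, -1/120]; [-1/120, 31201/14400]]·[p, q]ᵀ = [6, 173/40]ᵀ.
Determinant 5·(31201/14400) − (-1/120)² = 39001/3600.
p = (6·(31201/14400) − (-1/120)·(173/40))/(39001/3600) = 187725/156004; q = (5·(173/40) − (-1/120)·6)/(39001/3600) = 78030/39001.

p = 1.2033, q = 2.0007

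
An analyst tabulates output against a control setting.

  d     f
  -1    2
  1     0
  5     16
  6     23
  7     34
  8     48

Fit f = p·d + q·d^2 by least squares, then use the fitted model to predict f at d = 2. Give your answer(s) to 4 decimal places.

f̂ = 0.5620

Entries of XᵀX: Σd·d = 176, Σd·d^2 = 1196, Σd^2·d^2 = 8420.
Moment sums: Σd·f = 838, Σd^2·f = 5968.
det = 176·8420 − 1196² = 51504.
p = (838·8420 − 1196·5968)/51504 = -3407/2146; q = (176·5968 − 1196·838)/51504 = 2005/2146.
At d = 2: f̂ = (-3407/2146)·(2) + (2005/2146)·(4) = 603/1073.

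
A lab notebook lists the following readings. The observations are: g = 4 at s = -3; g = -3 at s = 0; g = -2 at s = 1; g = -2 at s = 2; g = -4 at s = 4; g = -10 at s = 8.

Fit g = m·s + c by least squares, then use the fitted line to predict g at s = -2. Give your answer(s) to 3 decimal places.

ĝ = 1.738

MᵀM·[m, c]ᵀ = Mᵀg reads: 94·m + 12·c = -114;  12·m + 6·c = -17.
Determinant 94·6 − 12² = 420.
m = ((-114)·6 − 12·(-17))/420 = -8/7; c = (94·(-17) − 12·(-114))/420 = -23/42.
At s = -2: ĝ = (-8/7)·(-2) + (-23/42)·(1) = 73/42.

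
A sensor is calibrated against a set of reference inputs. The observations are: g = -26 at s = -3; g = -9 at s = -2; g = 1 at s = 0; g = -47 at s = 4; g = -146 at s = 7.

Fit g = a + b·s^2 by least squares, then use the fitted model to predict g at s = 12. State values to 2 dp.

Sums needed: Σ1 = 5, Σs^2 = 78, Σs^2·s^2 = 2754.
Moment sums: Σg = -227, Σs^2·g = -8176.
Eliminating b: 2754·(row 1) − 78·(row 2) gives 7686·a = 2754·(-227) − 78·(-8176) = 12570, so a = 2095/1281.
Then b = ((-8176) − 78·(2095/1281))/2754 = -11587/3843.
At s = 12: ĝ = (2095/1281)·(1) + (-11587/3843)·(144) = -554081/1281.

ĝ = -432.54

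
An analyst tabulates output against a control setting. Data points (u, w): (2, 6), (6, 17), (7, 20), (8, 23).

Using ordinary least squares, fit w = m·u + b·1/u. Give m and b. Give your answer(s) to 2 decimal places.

m = 2.85, b = 0.55

Setting ∂/∂m … = 0 gives: 153·m + 4·b = 438;  4·m + (8857/28224)·b = 1943/168.
Δ = 153·(8857/28224) − 4² = 100393/3136.
m = (438·(8857/28224) − 4·(1943/168))/(100393/3136) = 857890/301179; b = (153·(1943/168) − 4·438)/(100393/3136) = 54936/100393.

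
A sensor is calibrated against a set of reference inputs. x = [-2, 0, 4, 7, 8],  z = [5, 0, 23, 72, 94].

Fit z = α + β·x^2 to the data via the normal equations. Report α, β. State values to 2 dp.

α = -0.48, β = 1.48

Entries of AᵀA: Σ1 = 5, Σx^2 = 133, Σx^2·x^2 = 6769.
Moment sums: Σz = 194, Σx^2·z = 9932.
Δ = 5·6769 − 133² = 16156.
α = (194·6769 − 133·9932)/16156 = -555/1154; β = (5·9932 − 133·194)/16156 = 11929/8078.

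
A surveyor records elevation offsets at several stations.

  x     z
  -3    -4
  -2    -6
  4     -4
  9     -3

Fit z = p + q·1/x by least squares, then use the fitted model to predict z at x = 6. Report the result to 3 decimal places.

ẑ = -3.506

From the data, Σ1 = 4, Σ1/x = -17/36, Σ1/x·1/x = 565/1296.
For Mᵀz: Σz = -17, Σ1/x·z = 3.
Normal equations: [[4, -17/36]; [-17/36, 565/1296]]·[p, q]ᵀ = [-17, 3]ᵀ.
Δ = 4·(565/1296) − (-17/36)² = 73/48.
p = ((-17)·(565/1296) − (-17/36)·3)/(73/48) = -7769/1971; q = (4·3 − (-17/36)·(-17))/(73/48) = 572/219.
At x = 6: ẑ = (-7769/1971)·(1) + (572/219)·(1/6) = -6911/1971.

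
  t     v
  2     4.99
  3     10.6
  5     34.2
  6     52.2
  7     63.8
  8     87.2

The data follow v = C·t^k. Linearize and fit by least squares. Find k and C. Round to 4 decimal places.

k = 2.0945, C = 1.1372

Let Y = ln v. Fitting Y = k·ln t + ln C by least squares:
XᵀX = [[15.5987, 9.2183]; [9.2183, 6]], rhs = [33.8574, 20.0796]ᵀ  (here Σln t = 9.2183, Σ(ln t)² = 15.5987, Σln v = 20.0796, Σln t·ln v = 33.8574).
Solving (det = 8.6152): k = 2.09453, ln C = 0.12858, so C = exp(0.12858) = 1.13722.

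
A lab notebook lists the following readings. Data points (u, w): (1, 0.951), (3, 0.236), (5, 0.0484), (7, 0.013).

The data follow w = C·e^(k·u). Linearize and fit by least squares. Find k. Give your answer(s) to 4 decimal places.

k = -0.7231

Linearized form: ln w = k·u + ln C. From the 4 transformed points,
Sums: Σu = 16.0000, Σ(u)² = 84.0000, Σln w = -8.8652, Σu·ln w = -49.9229.
Normal system: [[84.0000, 16.0000]; [16.0000, 4]]·[k, ln C]ᵀ = [-49.9229, -8.8652]ᵀ.
Slope k = (n·Σu·ln w − Σu·Σln w)/(n·Σ(u)² − (Σu)²) = (4·-49.9229 − 16.0000·-8.8652)/80.0000 = -0.72310; ln C = (Σln w − k·Σu)/n = 0.67610.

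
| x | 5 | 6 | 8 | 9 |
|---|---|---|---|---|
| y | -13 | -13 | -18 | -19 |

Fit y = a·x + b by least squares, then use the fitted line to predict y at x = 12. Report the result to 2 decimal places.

The normal equations are: 206·a + 28·b = -458;  28·a + 4·b = -63.
Determinant 206·4 − 28² = 40.
a = ((-458)·4 − 28·(-63))/40 = -17/10; b = (206·(-63) − 28·(-458))/40 = -77/20.
At x = 12: ŷ = (-17/10)·(12) + (-77/20)·(1) = -97/4.

ŷ = -24.25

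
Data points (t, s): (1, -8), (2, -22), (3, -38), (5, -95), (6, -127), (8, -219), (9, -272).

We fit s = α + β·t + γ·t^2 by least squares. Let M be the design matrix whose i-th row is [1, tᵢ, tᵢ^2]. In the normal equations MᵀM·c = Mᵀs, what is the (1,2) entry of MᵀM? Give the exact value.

Row 1 ↔ basis 1, column 2 ↔ basis t, so (MᵀM)_{1,2} = Σᵢ t = (1)·(1) + (1)·(2) + (1)·(3) + (1)·(5) + (1)·(6) + (1)·(8) + (1)·(9) = 34.

34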